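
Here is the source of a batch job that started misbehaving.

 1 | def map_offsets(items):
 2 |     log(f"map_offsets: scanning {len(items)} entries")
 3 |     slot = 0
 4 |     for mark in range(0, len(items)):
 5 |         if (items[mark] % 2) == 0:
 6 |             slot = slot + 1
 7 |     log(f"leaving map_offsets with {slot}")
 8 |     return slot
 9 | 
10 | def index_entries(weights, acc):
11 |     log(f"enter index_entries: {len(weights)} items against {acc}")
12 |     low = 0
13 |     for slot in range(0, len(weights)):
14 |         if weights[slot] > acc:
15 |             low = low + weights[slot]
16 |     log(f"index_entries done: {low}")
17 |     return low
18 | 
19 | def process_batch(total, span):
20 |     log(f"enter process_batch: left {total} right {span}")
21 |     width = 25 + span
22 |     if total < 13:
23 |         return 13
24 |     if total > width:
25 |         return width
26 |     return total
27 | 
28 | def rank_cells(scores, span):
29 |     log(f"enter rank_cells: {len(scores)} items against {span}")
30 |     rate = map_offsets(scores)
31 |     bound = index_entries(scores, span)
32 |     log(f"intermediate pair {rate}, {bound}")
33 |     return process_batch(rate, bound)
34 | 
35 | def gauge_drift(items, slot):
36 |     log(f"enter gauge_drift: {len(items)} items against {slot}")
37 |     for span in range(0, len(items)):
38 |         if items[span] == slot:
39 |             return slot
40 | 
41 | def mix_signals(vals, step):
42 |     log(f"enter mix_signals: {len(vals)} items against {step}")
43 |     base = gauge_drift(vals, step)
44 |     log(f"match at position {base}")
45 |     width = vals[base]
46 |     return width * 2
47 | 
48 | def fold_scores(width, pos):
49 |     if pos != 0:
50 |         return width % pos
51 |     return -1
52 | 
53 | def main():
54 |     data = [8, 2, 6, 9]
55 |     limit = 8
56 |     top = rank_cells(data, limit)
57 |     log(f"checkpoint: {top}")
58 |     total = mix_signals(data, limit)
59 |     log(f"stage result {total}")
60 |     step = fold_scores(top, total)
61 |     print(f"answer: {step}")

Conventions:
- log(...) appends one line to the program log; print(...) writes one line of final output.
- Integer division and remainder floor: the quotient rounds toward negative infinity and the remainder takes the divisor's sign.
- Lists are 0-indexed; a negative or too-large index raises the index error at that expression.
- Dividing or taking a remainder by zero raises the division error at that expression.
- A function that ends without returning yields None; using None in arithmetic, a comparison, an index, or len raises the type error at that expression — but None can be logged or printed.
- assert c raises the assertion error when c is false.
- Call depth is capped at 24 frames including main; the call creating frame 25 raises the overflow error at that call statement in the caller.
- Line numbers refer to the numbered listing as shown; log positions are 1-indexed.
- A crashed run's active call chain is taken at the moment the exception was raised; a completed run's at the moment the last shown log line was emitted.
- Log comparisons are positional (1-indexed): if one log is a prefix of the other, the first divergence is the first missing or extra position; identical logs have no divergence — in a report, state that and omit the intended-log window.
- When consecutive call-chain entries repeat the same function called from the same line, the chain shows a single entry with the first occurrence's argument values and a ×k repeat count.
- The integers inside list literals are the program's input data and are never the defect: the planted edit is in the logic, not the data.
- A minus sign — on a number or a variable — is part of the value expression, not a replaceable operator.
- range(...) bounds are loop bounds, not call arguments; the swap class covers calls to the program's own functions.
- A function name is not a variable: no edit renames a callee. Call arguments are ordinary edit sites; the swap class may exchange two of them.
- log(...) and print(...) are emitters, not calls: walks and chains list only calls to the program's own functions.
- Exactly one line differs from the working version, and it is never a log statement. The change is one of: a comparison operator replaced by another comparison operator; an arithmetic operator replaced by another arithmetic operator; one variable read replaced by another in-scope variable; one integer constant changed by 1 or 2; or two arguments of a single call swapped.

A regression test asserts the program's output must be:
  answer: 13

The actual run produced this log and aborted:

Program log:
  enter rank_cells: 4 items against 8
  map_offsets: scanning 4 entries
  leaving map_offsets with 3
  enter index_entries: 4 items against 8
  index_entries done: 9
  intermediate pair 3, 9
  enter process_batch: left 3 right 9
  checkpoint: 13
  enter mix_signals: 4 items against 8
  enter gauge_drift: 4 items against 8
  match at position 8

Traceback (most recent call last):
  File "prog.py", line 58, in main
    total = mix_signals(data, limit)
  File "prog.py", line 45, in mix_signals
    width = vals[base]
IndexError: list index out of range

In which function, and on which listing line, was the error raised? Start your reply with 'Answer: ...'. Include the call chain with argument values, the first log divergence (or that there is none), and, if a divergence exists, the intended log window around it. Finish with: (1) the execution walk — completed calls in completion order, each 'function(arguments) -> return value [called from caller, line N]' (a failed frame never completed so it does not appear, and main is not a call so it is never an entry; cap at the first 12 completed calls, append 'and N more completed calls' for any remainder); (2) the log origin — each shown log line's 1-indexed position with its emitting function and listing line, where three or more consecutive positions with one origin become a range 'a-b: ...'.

Answer: the error was raised in mix_signals, line 45.
Key observation: At log position 11 the runs split — shown 'match at position 8', but the working version logs 'match at position 0'.
Call chain: main -> mix_signals([8, 2, 6, 9], 8) (called at line 58).
First divergence: at position 11 the run shows 'match at position 8' where the working version logs 'match at position 0'.
Intended log window:
  9: enter mix_signals: 4 items against 8
  10: enter gauge_drift: 4 items against 8
  11: match at position 0
  12: stage result 16
Execution walk:
  map_offsets([8, 2, 6, 9]) -> 3  [called from rank_cells, line 30]
  index_entries([8, 2, 6, 9], 8) -> 9  [called from rank_cells, line 31]
  process_batch(3, 9) -> 13  [called from rank_cells, line 33]
  rank_cells([8, 2, 6, 9], 8) -> 13  [called from main, line 56]
  gauge_drift([8, 2, 6, 9], 8) -> 8  [called from mix_signals, line 43]
Log line origins:
  1: from rank_cells, line 29
  2: from map_offsets, line 2
  3: from map_offsets, line 7
  4: from index_entries, line 11
  5: from index_entries, line 16
  6: from rank_cells, line 32
  7: from process_batch, line 20
  8: from main, line 57
  9: from mix_signals, line 42
  10: from gauge_drift, line 36
  11: from mix_signals, line 44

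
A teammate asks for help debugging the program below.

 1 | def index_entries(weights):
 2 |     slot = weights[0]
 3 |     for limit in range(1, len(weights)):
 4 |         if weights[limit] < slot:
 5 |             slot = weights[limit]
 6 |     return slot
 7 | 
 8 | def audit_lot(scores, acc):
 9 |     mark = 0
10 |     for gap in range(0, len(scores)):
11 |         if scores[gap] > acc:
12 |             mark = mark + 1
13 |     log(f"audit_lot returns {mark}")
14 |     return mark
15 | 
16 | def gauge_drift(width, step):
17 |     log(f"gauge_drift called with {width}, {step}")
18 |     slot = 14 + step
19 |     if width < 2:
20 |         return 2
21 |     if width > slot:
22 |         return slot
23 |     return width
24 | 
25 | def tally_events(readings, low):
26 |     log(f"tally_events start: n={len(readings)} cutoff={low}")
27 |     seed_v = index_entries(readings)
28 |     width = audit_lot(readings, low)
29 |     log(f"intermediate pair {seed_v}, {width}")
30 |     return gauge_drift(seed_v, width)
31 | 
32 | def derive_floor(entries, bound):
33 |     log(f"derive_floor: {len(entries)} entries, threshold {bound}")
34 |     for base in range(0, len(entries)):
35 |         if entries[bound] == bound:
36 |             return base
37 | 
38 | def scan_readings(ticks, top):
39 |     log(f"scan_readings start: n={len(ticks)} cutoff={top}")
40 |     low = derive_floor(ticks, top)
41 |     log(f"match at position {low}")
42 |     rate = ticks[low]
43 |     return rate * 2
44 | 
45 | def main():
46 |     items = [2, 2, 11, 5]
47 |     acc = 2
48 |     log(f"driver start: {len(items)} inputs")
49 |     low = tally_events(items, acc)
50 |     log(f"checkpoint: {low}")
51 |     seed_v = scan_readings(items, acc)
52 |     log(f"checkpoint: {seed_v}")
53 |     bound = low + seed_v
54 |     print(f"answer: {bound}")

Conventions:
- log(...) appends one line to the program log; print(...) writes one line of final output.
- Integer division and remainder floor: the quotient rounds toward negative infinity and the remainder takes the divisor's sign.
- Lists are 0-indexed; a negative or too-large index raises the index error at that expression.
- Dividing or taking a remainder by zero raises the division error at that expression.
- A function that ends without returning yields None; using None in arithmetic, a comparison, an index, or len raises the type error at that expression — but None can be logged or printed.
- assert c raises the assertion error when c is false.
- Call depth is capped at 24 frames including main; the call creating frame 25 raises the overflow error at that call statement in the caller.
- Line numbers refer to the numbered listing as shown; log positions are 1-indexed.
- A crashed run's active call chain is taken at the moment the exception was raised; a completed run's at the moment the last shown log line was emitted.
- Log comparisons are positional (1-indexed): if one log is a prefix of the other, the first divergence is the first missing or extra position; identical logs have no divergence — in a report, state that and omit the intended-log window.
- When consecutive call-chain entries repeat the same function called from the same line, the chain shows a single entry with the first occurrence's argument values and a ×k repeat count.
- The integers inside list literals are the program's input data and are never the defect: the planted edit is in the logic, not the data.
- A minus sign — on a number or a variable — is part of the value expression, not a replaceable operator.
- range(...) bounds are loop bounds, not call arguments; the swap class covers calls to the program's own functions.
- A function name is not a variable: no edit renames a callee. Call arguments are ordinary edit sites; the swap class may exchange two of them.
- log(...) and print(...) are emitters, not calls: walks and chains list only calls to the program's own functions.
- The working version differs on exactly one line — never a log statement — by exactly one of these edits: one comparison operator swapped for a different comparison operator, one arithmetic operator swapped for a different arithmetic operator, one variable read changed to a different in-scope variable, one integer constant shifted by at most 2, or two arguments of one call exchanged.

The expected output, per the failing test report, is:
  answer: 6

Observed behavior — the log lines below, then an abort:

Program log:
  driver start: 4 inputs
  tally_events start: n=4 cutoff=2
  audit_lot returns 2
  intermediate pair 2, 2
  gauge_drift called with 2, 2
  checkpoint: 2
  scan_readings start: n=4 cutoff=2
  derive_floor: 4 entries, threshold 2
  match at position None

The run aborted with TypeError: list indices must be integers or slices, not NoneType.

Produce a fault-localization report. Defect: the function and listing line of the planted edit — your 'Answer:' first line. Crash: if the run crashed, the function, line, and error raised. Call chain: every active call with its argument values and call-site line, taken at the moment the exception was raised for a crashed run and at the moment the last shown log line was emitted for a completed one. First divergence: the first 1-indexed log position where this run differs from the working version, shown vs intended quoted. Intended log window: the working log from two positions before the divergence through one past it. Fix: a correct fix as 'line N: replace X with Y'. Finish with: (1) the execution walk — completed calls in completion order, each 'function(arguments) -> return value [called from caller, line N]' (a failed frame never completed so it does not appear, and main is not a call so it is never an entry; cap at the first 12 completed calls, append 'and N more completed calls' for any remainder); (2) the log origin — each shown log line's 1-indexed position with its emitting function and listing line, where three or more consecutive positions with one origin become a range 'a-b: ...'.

Answer: the defect is in derive_floor at line 35.
Key observation: At log position 9 the runs split — shown 'match at position None', but the working version logs 'match at position 0'.
Crash: scan_readings, line 42, TypeError.
Call chain: main -> scan_readings([2, 2, 11, 5], 2) (called at line 51).
First divergence: position 9; shown 'match at position None' vs intended 'match at position 0'.
Intended log window:
  7: scan_readings start: n=4 cutoff=2
  8: derive_floor: 4 entries, threshold 2
  9: match at position 0
  10: checkpoint: 4
Execution walk:
  index_entries([2, 2, 11, 5]) -> 2  [called from tally_events, line 27]
  audit_lot([2, 2, 11, 5], 2) -> 2  [called from tally_events, line 28]
  gauge_drift(2, 2) -> 2  [called from tally_events, line 30]
  tally_events([2, 2, 11, 5], 2) -> 2  [called from main, line 49]
  derive_floor([2, 2, 11, 5], 2) -> None  [called from scan_readings, line 40]
Log line origins:
  1: logged in main at line 48
  2: logged in tally_events at line 26
  3: logged in audit_lot at line 13
  4: logged in tally_events at line 29
  5: logged in gauge_drift at line 17
  6: logged in main at line 50
  7: logged in scan_readings at line 39
  8: logged in derive_floor at line 33
  9: logged in scan_readings at line 41
A correct fix: line 35: replace `entries[bound]` with `entries[base]`.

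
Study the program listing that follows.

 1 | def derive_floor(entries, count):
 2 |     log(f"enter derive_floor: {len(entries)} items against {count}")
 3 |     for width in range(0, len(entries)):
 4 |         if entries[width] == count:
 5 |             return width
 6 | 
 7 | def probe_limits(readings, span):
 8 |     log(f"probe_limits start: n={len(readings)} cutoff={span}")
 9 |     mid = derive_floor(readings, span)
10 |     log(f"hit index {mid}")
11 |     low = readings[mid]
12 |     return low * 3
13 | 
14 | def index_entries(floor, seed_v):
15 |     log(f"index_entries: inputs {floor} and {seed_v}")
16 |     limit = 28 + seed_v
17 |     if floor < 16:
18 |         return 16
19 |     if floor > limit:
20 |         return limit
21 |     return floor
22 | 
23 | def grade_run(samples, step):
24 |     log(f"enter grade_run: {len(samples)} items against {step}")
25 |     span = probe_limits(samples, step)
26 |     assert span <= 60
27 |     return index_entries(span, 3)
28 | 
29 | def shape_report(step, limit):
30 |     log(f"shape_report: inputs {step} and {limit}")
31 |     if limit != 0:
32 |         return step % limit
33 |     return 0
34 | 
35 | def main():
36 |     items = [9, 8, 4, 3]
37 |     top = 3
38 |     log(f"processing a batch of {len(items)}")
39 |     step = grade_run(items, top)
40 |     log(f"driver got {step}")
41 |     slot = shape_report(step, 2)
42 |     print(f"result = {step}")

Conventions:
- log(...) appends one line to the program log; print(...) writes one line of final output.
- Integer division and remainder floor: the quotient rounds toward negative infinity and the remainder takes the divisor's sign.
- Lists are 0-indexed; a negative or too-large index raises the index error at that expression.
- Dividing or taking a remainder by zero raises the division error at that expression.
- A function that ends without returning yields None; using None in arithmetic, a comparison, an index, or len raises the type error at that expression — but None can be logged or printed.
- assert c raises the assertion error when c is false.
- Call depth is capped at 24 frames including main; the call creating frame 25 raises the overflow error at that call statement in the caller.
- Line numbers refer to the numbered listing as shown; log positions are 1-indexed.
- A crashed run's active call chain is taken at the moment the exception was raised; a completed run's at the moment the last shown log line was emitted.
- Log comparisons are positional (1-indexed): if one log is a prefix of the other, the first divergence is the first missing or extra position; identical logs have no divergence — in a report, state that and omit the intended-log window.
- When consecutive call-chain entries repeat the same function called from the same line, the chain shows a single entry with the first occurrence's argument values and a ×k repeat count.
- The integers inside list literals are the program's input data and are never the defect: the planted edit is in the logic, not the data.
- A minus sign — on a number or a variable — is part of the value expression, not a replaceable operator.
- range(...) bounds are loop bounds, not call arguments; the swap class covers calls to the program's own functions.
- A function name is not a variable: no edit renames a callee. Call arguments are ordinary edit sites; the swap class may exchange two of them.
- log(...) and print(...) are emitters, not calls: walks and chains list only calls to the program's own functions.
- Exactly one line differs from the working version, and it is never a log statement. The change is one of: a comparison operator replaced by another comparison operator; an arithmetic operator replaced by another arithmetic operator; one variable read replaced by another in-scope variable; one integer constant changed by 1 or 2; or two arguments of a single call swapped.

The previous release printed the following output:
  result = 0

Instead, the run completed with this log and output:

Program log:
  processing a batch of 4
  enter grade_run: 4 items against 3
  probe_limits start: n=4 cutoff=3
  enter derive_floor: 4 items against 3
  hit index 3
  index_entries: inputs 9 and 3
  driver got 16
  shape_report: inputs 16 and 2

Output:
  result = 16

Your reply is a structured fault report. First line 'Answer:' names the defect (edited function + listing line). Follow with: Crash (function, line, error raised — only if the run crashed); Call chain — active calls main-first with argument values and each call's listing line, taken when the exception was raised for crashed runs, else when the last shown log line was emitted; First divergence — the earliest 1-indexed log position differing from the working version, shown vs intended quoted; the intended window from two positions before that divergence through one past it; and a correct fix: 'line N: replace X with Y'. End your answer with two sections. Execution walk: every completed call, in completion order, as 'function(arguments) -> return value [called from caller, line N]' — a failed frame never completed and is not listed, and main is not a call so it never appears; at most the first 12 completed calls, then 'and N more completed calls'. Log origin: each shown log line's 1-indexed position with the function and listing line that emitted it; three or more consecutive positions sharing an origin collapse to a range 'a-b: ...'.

Answer: the defect is in main at line 42.
Key observation: Log streams are identical — the defect surfaces only in the printed output.
Call chain: main -> shape_report(16, 2) (called at line 41).
First divergence: none (the log streams are identical).
Execution walk:
  derive_floor([9, 8, 4, 3], 3) -> 3  [called from probe_limits, line 9]
  probe_limits([9, 8, 4, 3], 3) -> 9  [called from grade_run, line 25]
  index_entries(9, 3) -> 16  [called from grade_run, line 27]
  grade_run([9, 8, 4, 3], 3) -> 16  [called from main, line 39]
  shape_report(16, 2) -> 0  [called from main, line 41]
Log origin:
  1: emitted by main (line 38)
  2: emitted by grade_run (line 24)
  3: emitted by probe_limits (line 8)
  4: emitted by derive_floor (line 2)
  5: emitted by probe_limits (line 10)
  6: emitted by index_entries (line 15)
  7: emitted by main (line 40)
  8: emitted by shape_report (line 30)
A correct fix: line 42: replace `step` with `slot`.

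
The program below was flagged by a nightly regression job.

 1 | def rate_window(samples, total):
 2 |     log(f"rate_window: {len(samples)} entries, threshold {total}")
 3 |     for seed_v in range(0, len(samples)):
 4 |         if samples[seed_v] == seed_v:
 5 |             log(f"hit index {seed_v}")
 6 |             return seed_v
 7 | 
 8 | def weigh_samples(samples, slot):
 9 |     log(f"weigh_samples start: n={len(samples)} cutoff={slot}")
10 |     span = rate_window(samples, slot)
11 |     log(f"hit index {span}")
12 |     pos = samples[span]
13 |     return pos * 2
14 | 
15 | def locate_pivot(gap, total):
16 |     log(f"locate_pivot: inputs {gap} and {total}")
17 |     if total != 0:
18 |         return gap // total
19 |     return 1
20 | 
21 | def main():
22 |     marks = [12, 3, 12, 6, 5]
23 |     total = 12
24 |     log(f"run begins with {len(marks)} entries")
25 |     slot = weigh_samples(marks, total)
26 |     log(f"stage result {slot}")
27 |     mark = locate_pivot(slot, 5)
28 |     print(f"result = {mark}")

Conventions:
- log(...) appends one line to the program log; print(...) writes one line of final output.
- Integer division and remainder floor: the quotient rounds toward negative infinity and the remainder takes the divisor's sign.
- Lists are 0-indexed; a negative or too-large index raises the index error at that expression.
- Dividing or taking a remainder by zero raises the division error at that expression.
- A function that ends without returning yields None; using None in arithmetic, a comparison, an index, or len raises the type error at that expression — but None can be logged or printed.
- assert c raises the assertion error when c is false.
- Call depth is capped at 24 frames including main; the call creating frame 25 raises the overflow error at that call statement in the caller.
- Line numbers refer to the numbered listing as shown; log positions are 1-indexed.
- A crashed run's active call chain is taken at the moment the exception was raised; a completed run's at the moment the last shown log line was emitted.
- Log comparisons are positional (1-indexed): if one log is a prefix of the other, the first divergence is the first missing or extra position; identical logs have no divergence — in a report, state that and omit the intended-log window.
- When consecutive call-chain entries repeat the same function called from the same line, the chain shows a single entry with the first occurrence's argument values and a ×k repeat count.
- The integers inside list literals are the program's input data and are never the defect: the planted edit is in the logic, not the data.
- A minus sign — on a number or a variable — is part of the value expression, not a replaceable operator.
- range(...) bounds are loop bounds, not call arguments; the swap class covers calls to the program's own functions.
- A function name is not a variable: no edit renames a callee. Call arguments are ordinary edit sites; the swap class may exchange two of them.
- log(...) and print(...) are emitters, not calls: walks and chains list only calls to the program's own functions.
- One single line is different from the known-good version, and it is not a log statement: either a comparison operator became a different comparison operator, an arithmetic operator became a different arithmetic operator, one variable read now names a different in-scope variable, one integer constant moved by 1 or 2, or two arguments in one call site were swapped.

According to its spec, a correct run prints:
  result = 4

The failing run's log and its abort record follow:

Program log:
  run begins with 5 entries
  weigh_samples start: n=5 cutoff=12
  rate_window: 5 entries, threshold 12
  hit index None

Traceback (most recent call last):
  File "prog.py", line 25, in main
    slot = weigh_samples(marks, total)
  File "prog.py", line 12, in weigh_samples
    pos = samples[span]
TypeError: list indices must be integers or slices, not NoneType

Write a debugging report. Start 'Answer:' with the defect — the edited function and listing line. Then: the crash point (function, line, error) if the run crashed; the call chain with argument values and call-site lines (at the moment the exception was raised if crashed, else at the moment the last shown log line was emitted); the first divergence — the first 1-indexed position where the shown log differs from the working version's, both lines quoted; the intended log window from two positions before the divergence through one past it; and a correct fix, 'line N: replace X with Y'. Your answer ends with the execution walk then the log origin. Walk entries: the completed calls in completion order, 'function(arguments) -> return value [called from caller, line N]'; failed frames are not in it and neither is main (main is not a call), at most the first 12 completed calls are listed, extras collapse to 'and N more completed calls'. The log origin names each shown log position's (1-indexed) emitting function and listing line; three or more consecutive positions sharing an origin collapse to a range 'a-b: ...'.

Answer: the defect is in rate_window at line 4.
Core observation: Log line 4 is where behavior first shows: 'hit index None' appears instead of 'hit index 0'.
Crash: weigh_samples, line 12, TypeError.
Call chain: main -> weigh_samples([12, 3, 12, 6, 5], 12) (called at line 25).
First divergence: position 4; shown 'hit index None' vs intended 'hit index 0'.
Intended log window:
  2: weigh_samples start: n=5 cutoff=12
  3: rate_window: 5 entries, threshold 12
  4: hit index 0
  5: hit index 0
Execution walk:
  rate_window([12, 3, 12, 6, 5], 12) -> None  [called from weigh_samples, line 10]
Origin of each log line:
  1: from main, line 24
  2: from weigh_samples, line 9
  3: from rate_window, line 2
  4: from weigh_samples, line 11
A correct fix: line 4: replace `samples[seed_v] == seed_v` with `samples[seed_v] == total`.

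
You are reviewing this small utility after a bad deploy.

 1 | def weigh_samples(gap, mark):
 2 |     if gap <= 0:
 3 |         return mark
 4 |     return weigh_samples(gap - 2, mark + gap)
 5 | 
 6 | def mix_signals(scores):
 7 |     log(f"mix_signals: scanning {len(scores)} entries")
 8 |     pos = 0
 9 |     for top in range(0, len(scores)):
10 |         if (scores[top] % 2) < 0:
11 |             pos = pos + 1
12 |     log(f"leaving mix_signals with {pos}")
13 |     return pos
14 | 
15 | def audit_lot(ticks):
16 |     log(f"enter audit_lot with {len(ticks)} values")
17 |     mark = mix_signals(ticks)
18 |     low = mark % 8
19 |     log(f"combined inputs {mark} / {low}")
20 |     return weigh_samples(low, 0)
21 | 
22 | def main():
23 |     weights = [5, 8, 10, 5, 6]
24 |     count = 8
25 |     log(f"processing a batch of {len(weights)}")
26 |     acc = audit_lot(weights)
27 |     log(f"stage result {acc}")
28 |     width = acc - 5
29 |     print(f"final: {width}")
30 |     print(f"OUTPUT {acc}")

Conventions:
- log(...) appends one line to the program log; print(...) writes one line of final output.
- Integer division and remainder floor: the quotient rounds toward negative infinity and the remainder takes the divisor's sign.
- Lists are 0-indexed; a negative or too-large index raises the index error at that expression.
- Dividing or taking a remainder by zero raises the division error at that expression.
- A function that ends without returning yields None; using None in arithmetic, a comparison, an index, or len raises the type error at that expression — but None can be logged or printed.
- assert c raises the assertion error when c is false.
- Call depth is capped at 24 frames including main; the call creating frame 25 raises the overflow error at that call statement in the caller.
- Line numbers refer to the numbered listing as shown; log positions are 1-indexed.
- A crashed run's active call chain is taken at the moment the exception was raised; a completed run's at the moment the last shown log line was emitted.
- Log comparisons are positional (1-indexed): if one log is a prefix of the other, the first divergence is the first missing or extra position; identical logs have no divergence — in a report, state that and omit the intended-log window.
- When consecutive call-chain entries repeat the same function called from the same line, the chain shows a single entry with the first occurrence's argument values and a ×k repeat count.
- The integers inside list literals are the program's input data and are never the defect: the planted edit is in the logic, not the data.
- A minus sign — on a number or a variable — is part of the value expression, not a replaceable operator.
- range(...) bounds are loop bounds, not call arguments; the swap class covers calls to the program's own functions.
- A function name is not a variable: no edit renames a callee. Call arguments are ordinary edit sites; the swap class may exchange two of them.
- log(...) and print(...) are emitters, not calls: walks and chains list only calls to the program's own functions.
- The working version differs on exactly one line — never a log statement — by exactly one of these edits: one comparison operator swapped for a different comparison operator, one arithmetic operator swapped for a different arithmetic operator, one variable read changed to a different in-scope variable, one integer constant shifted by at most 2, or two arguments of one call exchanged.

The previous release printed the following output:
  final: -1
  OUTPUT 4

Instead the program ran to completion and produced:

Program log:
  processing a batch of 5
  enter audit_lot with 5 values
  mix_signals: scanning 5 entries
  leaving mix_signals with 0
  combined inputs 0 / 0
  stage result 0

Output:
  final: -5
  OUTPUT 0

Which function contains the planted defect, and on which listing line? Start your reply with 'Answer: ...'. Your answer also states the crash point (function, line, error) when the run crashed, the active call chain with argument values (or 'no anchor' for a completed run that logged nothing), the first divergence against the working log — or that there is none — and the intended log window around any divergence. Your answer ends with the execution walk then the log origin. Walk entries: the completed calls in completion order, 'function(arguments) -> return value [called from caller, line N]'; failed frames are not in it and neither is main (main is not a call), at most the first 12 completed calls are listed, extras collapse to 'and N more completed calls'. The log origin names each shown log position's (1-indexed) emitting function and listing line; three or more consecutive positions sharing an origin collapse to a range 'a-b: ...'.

Answer: the defect is in mix_signals at line 10.
Core observation: Everything matches until log position 4, which reads 'leaving mix_signals with 0' in place of 'leaving mix_signals with 3'.
Call chain: main.
First divergence: position 4 — the shown line 'leaving mix_signals with 0' should read 'leaving mix_signals with 3'.
Intended log window:
  2: enter audit_lot with 5 values
  3: mix_signals: scanning 5 entries
  4: leaving mix_signals with 3
  5: combined inputs 3 / 3
Execution walk:
  mix_signals([5, 8, 10, 5, 6]) -> 0  [called from audit_lot, line 17]
  weigh_samples(0, 0) -> 0  [called from audit_lot, line 20]
  audit_lot([5, 8, 10, 5, 6]) -> 0  [called from main, line 26]
Log origin:
  1: emitted by main (line 25)
  2: emitted by audit_lot (line 16)
  3: emitted by mix_signals (line 7)
  4: emitted by mix_signals (line 12)
  5: emitted by audit_lot (line 19)
  6: emitted by main (line 27)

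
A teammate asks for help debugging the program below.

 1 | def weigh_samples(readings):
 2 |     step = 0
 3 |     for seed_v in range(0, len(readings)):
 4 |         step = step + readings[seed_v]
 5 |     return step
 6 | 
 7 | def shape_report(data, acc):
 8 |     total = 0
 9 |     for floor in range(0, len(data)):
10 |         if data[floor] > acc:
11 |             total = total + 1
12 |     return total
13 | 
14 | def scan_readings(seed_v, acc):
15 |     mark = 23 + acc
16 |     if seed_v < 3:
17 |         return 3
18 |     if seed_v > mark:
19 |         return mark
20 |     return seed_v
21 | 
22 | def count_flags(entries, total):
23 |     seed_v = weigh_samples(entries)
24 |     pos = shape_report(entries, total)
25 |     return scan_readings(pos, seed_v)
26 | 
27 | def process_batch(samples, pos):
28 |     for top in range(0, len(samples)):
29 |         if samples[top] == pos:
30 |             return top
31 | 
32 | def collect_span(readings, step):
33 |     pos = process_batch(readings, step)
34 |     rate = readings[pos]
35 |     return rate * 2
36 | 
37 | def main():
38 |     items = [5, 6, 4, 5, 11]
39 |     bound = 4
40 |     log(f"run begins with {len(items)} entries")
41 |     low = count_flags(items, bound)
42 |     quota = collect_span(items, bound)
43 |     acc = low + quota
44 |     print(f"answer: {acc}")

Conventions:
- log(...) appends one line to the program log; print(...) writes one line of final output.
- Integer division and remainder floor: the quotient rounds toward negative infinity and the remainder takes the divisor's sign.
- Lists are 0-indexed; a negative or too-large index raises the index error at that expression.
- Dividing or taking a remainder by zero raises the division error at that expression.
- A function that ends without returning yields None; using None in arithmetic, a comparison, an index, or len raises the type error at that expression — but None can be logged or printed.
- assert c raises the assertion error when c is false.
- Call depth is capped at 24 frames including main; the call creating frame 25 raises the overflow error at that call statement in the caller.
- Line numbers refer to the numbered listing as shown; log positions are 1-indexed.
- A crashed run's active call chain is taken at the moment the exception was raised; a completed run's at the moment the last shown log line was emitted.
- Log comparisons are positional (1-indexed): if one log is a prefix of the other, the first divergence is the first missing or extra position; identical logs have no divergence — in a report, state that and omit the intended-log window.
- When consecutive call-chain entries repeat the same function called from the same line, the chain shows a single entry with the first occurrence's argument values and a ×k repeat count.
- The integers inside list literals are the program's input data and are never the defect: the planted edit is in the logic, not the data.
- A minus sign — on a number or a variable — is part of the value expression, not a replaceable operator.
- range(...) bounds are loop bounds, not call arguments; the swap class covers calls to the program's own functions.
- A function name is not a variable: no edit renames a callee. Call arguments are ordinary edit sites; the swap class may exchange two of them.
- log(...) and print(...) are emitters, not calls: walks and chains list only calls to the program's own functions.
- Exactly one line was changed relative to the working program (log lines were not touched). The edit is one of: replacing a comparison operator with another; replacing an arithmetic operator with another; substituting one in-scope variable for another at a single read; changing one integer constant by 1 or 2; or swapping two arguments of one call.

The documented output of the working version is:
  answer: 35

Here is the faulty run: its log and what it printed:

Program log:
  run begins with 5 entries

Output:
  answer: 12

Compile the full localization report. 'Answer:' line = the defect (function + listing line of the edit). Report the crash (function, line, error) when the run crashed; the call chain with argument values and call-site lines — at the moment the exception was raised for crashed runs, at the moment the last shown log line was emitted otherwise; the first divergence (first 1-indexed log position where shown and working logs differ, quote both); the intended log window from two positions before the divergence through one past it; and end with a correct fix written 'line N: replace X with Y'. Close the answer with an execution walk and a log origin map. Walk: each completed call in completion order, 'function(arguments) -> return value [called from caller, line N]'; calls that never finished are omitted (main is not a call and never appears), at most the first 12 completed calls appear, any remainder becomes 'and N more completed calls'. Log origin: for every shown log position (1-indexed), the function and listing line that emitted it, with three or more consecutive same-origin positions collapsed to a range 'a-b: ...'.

Answer: the defect is in count_flags at line 25.
Key observation: No log line changed; the fault shows up purely in the output.
Call chain: main.
First divergence: there is none — every log position agrees.
Execution walk:
  weigh_samples([5, 6, 4, 5, 11]) -> 31  [called from count_flags, line 23]
  shape_report([5, 6, 4, 5, 11], 4) -> 4  [called from count_flags, line 24]
  scan_readings(4, 31) -> 4  [called from count_flags, line 25]
  count_flags([5, 6, 4, 5, 11], 4) -> 4  [called from main, line 41]
  process_batch([5, 6, 4, 5, 11], 4) -> 2  [called from collect_span, line 33]
  collect_span([5, 6, 4, 5, 11], 4) -> 8  [called from main, line 42]
Log origin:
  1: logged in main at line 40
A correct fix: line 25: replace `scan_readings(pos, seed_v)` with `scan_readings(seed_v, pos)`.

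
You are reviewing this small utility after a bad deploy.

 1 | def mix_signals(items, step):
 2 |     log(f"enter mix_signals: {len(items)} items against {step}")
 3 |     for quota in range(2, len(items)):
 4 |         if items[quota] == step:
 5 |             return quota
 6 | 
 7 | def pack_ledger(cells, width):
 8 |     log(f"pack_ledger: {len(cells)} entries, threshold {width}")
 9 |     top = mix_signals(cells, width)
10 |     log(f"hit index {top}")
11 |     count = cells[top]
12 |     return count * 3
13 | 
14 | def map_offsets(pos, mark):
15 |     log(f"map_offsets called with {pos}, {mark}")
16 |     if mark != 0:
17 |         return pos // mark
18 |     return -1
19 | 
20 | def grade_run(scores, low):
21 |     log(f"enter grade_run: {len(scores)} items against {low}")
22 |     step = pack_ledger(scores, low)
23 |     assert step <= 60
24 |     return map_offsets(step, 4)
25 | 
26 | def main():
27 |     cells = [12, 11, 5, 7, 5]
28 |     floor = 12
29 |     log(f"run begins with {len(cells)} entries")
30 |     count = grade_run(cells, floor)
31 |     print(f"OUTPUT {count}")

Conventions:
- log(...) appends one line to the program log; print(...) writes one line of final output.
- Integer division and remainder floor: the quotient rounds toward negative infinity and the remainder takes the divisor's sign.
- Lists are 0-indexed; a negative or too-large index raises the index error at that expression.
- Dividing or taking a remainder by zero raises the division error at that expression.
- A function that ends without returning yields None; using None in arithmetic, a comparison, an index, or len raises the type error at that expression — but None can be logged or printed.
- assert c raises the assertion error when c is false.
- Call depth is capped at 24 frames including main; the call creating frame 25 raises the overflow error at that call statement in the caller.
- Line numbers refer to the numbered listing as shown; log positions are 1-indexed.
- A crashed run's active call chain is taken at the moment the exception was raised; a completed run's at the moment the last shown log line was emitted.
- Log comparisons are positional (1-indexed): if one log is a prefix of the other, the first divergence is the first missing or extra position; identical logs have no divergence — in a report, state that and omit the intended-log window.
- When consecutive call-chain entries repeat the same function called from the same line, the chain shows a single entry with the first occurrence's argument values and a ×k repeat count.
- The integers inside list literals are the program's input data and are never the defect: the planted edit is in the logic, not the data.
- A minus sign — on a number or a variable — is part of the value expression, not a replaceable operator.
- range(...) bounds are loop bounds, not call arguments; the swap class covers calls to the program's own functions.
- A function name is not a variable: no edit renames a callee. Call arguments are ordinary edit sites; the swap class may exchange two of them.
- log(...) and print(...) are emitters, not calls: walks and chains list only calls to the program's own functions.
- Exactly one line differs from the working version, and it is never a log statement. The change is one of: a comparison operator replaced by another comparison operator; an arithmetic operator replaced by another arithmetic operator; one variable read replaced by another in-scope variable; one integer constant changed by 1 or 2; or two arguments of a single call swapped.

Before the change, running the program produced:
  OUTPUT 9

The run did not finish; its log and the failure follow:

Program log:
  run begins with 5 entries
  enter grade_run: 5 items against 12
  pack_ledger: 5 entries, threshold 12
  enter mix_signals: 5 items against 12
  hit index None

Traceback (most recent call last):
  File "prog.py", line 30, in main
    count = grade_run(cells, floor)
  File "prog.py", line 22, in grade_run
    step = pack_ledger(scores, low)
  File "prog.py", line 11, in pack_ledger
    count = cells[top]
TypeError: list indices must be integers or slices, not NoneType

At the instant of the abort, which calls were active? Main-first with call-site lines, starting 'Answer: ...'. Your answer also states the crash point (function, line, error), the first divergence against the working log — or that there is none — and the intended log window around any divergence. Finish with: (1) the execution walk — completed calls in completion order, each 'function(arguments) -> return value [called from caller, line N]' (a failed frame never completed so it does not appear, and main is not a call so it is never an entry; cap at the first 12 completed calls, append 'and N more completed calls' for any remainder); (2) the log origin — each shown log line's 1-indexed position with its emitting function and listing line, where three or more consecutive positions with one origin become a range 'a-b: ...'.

Answer: main -> grade_run (called at line 30) -> pack_ledger (called at line 22).
The tell: The earliest visible damage is log position 5 — 'hit index None' rather than the intended 'hit index 0'.
Crash: pack_ledger, line 11, TypeError.
First divergence: position 5 — the shown line 'hit index None' should read 'hit index 0'.
Intended log window:
  3: pack_ledger: 5 entries, threshold 12
  4: enter mix_signals: 5 items against 12
  5: hit index 0
  6: map_offsets called with 36, 4
Execution walk:
  mix_signals([12, 11, 5, 7, 5], 12) -> None  [called from pack_ledger, line 9]
Log line origins:
  1: from main, line 29
  2: from grade_run, line 21
  3: from pack_ledger, line 8
  4: from mix_signals, line 2
  5: from pack_ledger, line 10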